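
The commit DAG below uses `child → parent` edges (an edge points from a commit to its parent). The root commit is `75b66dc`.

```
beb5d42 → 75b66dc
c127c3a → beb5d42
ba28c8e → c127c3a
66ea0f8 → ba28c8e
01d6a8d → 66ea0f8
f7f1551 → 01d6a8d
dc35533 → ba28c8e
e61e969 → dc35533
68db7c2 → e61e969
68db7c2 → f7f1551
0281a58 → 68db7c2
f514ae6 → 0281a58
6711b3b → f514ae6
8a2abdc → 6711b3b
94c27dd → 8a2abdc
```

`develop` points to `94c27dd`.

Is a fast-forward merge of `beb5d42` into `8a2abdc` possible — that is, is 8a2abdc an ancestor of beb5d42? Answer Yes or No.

No

A fast-forward from 8a2abdc to beb5d42 is possible iff 8a2abdc is an ancestor of beb5d42.
Ancestors of beb5d42: {75b66dc, beb5d42}.
8a2abdc is not among them, so fast-forward is not possible.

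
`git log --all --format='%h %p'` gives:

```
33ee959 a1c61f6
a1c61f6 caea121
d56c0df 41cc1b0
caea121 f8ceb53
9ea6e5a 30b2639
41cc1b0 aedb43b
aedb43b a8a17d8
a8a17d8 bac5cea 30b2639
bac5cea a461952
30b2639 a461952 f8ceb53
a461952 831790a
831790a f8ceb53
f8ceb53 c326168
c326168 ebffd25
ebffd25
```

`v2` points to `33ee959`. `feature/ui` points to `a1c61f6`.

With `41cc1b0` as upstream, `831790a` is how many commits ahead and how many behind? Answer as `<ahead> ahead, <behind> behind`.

0 ahead, 6 behind

Reachable from 831790a: {831790a, c326168, ebffd25, f8ceb53}.
Reachable from 41cc1b0: {30b2639, 41cc1b0, 831790a, a461952, a8a17d8, aedb43b, bac5cea, c326168, ebffd25, f8ceb53}.
Only in 831790a's history (ahead): {} — 0.
Only in 41cc1b0's history (behind): {30b2639, 41cc1b0, a461952, a8a17d8, aedb43b, bac5cea} — 6.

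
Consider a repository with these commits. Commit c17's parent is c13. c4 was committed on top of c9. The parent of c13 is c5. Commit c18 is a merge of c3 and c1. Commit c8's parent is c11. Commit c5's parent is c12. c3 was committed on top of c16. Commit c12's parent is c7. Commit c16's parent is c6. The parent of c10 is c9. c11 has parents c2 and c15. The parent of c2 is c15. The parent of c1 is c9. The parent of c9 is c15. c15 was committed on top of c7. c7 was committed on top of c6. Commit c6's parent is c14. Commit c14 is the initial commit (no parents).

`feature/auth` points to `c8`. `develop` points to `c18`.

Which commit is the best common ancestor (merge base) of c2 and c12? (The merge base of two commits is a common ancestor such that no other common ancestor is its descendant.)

Ancestors of c2: {c14, c15, c2, c6, c7}.
Ancestors of c12: {c12, c14, c6, c7}.
Common ancestors: {c14, c6, c7}.
Among these, c7 is not an ancestor of any other common ancestor — it is the merge base.

c7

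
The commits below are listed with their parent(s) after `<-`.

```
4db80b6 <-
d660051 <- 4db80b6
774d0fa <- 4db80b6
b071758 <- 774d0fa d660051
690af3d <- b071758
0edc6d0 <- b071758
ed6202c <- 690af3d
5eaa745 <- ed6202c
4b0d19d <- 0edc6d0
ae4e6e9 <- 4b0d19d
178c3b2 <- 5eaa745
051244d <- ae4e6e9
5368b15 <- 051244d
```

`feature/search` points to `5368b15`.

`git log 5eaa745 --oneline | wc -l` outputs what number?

Walking parent pointers from 5eaa745: reachable set = {4db80b6, 5eaa745, 690af3d, 774d0fa, b071758, d660051, ed6202c}.
That is 7 commits.

7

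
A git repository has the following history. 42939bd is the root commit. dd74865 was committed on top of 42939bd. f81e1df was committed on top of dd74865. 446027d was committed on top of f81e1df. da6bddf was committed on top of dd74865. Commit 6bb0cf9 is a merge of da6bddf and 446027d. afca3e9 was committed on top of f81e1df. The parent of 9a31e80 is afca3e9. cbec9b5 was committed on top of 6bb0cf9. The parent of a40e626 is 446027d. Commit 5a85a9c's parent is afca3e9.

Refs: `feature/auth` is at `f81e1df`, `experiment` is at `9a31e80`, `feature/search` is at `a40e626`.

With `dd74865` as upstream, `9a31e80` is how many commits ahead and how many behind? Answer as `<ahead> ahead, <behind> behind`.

3 ahead, 0 behind

Reachable from 9a31e80: {42939bd, 9a31e80, afca3e9, dd74865, f81e1df}.
Reachable from dd74865: {42939bd, dd74865}.
Only in 9a31e80's history (ahead): {9a31e80, afca3e9, f81e1df} — 3.
Only in dd74865's history (behind): {} — 0.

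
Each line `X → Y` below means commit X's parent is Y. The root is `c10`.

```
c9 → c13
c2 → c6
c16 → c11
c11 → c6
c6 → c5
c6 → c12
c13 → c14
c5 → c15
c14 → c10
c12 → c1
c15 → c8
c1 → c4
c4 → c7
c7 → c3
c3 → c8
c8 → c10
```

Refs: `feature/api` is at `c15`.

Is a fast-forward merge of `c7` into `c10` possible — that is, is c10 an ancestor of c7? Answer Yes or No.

A fast-forward from c10 to c7 is possible iff c10 is an ancestor of c7.
Ancestors of c7: {c10, c3, c7, c8}.
c10 is among them, so fast-forward is possible.

Yes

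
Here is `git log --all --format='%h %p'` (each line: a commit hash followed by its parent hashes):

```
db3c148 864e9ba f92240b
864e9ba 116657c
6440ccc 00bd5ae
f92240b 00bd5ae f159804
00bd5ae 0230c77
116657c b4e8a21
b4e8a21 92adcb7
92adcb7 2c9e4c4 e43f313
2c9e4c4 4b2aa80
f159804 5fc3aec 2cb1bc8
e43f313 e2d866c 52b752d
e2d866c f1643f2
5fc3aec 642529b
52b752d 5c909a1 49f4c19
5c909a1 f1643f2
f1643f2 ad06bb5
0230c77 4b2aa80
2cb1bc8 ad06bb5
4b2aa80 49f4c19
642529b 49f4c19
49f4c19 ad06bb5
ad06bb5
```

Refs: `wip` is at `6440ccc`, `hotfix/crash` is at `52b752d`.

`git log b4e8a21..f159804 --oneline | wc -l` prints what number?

Reachable from f159804: {2cb1bc8, 49f4c19, 5fc3aec, 642529b, ad06bb5, f159804}.
Reachable from b4e8a21: {2c9e4c4, 49f4c19, 4b2aa80, 52b752d, 5c909a1, 92adcb7, ad06bb5, b4e8a21, e2d866c, e43f313, f1643f2}.
In f159804's history but not b4e8a21's: {2cb1bc8, 5fc3aec, 642529b, f159804} — 4 commits.

4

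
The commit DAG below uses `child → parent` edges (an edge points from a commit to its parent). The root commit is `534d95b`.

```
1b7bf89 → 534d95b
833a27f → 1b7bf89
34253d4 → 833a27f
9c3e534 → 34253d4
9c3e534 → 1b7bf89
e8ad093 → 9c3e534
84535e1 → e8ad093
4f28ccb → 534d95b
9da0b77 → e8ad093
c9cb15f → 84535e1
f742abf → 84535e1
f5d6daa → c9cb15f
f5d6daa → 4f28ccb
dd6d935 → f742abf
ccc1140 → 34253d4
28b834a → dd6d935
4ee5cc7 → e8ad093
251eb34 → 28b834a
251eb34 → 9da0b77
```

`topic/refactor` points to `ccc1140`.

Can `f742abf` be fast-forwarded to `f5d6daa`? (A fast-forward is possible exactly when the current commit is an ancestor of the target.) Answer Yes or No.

A fast-forward from f742abf to f5d6daa is possible iff f742abf is an ancestor of f5d6daa.
Ancestors of f5d6daa: {1b7bf89, 34253d4, 4f28ccb, 534d95b, 833a27f, 84535e1, 9c3e534, c9cb15f, e8ad093, f5d6daa}.
f742abf is not among them, so fast-forward is not possible.

No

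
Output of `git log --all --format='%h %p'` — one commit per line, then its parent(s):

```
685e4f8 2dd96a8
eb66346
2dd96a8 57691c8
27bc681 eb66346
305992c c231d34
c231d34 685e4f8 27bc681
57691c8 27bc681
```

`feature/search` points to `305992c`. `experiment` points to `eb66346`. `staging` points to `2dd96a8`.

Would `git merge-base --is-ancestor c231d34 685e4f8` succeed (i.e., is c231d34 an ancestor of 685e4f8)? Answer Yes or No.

Ancestors of 685e4f8: {27bc681, 2dd96a8, 57691c8, 685e4f8, eb66346}.
c231d34 is not in that set, so it is not an ancestor of 685e4f8.

No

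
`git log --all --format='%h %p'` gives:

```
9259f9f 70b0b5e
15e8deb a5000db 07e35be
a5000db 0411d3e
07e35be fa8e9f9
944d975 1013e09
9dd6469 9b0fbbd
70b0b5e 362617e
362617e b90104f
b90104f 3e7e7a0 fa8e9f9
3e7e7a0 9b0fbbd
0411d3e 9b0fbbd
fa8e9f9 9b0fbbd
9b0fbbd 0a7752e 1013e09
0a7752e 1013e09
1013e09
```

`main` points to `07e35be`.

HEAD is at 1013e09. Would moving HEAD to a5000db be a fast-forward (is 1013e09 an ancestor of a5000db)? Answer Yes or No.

A fast-forward from 1013e09 to a5000db is possible iff 1013e09 is an ancestor of a5000db.
Ancestors of a5000db: {0411d3e, 0a7752e, 1013e09, 9b0fbbd, a5000db}.
1013e09 is among them, so fast-forward is possible.

Yes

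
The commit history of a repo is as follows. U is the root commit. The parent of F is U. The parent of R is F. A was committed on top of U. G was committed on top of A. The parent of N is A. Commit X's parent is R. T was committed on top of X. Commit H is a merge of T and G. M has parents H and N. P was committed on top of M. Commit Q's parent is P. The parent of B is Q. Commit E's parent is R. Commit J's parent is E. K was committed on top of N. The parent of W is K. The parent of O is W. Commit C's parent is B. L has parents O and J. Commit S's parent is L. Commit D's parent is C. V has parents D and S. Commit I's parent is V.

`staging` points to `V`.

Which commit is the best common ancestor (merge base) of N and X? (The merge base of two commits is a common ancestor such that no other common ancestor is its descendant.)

U

Ancestors of N: {A, N, U}.
Ancestors of X: {F, R, U, X}.
Common ancestors: {U}.
The only common ancestor is U, so it is the merge base.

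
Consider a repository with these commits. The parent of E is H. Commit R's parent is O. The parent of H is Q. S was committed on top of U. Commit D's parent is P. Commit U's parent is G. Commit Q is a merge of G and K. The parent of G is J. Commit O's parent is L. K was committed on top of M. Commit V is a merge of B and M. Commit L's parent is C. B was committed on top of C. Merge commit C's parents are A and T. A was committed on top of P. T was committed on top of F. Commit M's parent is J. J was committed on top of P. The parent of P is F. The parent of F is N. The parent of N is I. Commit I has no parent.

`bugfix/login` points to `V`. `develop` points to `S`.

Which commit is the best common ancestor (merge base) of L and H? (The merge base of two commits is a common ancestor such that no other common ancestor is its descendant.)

P

Ancestors of L: {A, C, F, I, L, N, P, T}.
Ancestors of H: {F, G, H, I, J, K, M, N, P, Q}.
Common ancestors: {F, I, N, P}.
Among these, P is not an ancestor of any other common ancestor — it is the merge base.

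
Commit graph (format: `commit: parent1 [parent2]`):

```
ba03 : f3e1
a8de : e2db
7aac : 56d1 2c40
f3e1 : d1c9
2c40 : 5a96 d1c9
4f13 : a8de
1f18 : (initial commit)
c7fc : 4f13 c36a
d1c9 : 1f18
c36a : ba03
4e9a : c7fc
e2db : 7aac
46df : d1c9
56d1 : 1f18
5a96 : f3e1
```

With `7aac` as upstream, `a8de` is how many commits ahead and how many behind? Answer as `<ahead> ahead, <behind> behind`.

Reachable from a8de: {1f18, 2c40, 56d1, 5a96, 7aac, a8de, d1c9, e2db, f3e1}.
Reachable from 7aac: {1f18, 2c40, 56d1, 5a96, 7aac, d1c9, f3e1}.
Only in a8de's history (ahead): {a8de, e2db} — 2.
Only in 7aac's history (behind): {} — 0.

2 ahead, 0 behind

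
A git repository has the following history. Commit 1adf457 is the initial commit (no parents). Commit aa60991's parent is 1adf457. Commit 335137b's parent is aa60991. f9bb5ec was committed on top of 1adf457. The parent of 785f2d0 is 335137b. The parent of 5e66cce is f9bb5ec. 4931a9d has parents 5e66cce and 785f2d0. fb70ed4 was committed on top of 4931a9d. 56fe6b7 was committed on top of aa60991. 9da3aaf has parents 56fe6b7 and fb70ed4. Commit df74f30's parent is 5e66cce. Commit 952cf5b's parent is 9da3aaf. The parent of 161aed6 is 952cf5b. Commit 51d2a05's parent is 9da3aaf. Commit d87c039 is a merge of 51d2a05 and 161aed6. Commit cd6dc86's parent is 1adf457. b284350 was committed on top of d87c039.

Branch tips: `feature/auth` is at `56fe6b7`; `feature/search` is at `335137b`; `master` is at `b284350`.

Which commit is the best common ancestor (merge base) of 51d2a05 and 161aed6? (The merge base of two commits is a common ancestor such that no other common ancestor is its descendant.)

Ancestors of 51d2a05: {1adf457, 335137b, 4931a9d, 51d2a05, 56fe6b7, 5e66cce, 785f2d0, 9da3aaf, aa60991, f9bb5ec, fb70ed4}.
Ancestors of 161aed6: {161aed6, 1adf457, 335137b, 4931a9d, 56fe6b7, 5e66cce, 785f2d0, 952cf5b, 9da3aaf, aa60991, f9bb5ec, fb70ed4}.
Common ancestors: {1adf457, 335137b, 4931a9d, 56fe6b7, 5e66cce, 785f2d0, 9da3aaf, aa60991, f9bb5ec, fb70ed4}.
Among these, 9da3aaf is not an ancestor of any other common ancestor — it is the merge base.

9da3aaf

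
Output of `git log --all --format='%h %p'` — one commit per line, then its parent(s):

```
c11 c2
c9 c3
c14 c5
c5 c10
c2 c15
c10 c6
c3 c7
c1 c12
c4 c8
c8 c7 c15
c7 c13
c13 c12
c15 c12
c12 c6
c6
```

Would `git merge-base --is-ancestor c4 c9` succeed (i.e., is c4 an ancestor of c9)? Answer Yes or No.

No

Ancestors of c9: {c12, c13, c3, c6, c7, c9}.
c4 is not in that set, so it is not an ancestor of c9.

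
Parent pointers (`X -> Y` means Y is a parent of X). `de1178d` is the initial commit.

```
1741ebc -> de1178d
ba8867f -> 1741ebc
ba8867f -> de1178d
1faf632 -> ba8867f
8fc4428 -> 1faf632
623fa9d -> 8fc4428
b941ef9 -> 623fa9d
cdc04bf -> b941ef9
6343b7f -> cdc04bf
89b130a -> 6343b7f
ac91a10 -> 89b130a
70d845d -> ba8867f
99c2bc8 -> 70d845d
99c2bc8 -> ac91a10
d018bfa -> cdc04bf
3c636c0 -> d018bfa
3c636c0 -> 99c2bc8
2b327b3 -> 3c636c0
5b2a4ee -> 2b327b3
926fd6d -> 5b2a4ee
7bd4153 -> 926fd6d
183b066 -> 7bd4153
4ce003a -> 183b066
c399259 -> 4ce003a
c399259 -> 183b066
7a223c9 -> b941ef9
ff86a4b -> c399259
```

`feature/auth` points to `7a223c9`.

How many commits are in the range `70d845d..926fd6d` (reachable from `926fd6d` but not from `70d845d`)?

Reachable from 926fd6d: {1741ebc, 1faf632, 2b327b3, 3c636c0, 5b2a4ee, 623fa9d, 6343b7f, 70d845d, 89b130a, 8fc4428, 926fd6d, 99c2bc8, ac91a10, b941ef9, ba8867f, cdc04bf, d018bfa, de1178d}.
Reachable from 70d845d: {1741ebc, 70d845d, ba8867f, de1178d}.
In 926fd6d's history but not 70d845d's: {1faf632, 2b327b3, 3c636c0, 5b2a4ee, 623fa9d, 6343b7f, 89b130a, 8fc4428, 926fd6d, 99c2bc8, ac91a10, b941ef9, cdc04bf, d018bfa} — 14 commits.

14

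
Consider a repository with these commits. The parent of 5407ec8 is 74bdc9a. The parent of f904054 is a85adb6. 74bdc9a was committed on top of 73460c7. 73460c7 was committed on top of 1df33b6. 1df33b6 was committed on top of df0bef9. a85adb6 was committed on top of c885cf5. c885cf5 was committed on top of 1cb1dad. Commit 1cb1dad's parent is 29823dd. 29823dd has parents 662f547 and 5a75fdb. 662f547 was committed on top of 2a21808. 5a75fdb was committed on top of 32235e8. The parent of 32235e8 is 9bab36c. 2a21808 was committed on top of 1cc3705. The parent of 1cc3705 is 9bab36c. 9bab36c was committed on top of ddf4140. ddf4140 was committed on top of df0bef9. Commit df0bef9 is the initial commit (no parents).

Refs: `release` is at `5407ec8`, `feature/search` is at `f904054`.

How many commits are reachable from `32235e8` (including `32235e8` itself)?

4

Walking parent pointers from 32235e8: reachable set = {32235e8, 9bab36c, ddf4140, df0bef9}.
That is 4 commits.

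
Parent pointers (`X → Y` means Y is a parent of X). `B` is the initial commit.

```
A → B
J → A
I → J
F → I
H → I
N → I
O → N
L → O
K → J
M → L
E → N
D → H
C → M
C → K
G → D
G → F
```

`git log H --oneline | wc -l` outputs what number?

Walking parent pointers from H: reachable set = {A, B, H, I, J}.
That is 5 commits.

5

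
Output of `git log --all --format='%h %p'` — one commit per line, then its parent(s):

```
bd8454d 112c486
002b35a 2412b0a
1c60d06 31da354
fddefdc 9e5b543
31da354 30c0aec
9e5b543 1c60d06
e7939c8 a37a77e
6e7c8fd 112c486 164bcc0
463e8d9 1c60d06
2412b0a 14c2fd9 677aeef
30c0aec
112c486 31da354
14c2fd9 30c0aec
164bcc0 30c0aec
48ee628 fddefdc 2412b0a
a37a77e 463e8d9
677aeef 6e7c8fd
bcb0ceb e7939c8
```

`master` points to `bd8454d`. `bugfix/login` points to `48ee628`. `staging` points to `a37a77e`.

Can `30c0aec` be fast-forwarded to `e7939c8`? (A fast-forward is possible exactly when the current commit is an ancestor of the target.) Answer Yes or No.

A fast-forward from 30c0aec to e7939c8 is possible iff 30c0aec is an ancestor of e7939c8.
Ancestors of e7939c8: {1c60d06, 30c0aec, 31da354, 463e8d9, a37a77e, e7939c8}.
30c0aec is among them, so fast-forward is possible.

Yes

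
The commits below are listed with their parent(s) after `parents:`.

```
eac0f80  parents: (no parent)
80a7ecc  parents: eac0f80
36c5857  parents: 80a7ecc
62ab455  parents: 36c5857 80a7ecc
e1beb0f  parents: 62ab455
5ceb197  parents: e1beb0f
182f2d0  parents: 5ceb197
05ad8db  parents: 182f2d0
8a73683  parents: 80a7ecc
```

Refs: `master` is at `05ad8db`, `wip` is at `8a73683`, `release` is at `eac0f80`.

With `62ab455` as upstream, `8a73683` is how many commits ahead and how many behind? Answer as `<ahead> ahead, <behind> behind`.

1 ahead, 2 behind

Reachable from 8a73683: {80a7ecc, 8a73683, eac0f80}.
Reachable from 62ab455: {36c5857, 62ab455, 80a7ecc, eac0f80}.
Only in 8a73683's history (ahead): {8a73683} — 1.
Only in 62ab455's history (behind): {36c5857, 62ab455} — 2.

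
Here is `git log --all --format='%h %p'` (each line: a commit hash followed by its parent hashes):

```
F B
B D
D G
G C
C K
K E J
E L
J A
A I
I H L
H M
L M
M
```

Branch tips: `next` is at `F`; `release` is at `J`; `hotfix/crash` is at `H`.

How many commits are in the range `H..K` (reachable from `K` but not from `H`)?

6

Reachable from K: {A, E, H, I, J, K, L, M}.
Reachable from H: {H, M}.
In K's history but not H's: {A, E, I, J, K, L} — 6 commits.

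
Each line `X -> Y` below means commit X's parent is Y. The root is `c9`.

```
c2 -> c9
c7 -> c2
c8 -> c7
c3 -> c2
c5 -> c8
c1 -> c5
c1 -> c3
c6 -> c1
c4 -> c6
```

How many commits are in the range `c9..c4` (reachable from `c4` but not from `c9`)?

8

Reachable from c4: {c1, c2, c3, c4, c5, c6, c7, c8, c9}.
Reachable from c9: {c9}.
In c4's history but not c9's: {c1, c2, c3, c4, c5, c6, c7, c8} — 8 commits.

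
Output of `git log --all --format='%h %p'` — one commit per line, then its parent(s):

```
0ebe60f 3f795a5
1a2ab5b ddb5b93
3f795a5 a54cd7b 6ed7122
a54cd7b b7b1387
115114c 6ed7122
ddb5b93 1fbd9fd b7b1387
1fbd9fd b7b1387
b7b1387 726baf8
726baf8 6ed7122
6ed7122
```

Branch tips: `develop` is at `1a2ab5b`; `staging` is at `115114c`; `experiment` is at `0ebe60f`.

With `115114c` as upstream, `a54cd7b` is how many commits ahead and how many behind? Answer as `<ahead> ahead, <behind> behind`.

Reachable from a54cd7b: {6ed7122, 726baf8, a54cd7b, b7b1387}.
Reachable from 115114c: {115114c, 6ed7122}.
Only in a54cd7b's history (ahead): {726baf8, a54cd7b, b7b1387} — 3.
Only in 115114c's history (behind): {115114c} — 1.

3 ahead, 1 behind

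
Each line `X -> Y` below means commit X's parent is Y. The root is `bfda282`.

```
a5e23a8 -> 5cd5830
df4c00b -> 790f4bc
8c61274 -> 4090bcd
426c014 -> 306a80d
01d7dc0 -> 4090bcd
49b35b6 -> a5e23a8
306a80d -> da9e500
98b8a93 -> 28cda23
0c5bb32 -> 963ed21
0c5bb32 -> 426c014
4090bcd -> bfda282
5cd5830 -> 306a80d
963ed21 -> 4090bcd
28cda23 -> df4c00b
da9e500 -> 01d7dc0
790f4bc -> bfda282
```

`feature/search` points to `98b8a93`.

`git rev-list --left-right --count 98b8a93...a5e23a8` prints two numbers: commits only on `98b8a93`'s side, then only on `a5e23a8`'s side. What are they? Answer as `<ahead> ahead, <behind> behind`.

4 ahead, 6 behind

Reachable from 98b8a93: {28cda23, 790f4bc, 98b8a93, bfda282, df4c00b}.
Reachable from a5e23a8: {01d7dc0, 306a80d, 4090bcd, 5cd5830, a5e23a8, bfda282, da9e500}.
Only in 98b8a93's history (ahead): {28cda23, 790f4bc, 98b8a93, df4c00b} — 4.
Only in a5e23a8's history (behind): {01d7dc0, 306a80d, 4090bcd, 5cd5830, a5e23a8, da9e500} — 6.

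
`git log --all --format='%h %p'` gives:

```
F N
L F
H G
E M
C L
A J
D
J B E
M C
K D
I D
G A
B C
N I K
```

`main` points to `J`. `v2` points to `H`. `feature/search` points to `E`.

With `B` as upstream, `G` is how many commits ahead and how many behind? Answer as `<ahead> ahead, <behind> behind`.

Reachable from G: {A, B, C, D, E, F, G, I, J, K, L, M, N}.
Reachable from B: {B, C, D, F, I, K, L, N}.
Only in G's history (ahead): {A, E, G, J, M} — 5.
Only in B's history (behind): {} — 0.

5 ahead, 0 behind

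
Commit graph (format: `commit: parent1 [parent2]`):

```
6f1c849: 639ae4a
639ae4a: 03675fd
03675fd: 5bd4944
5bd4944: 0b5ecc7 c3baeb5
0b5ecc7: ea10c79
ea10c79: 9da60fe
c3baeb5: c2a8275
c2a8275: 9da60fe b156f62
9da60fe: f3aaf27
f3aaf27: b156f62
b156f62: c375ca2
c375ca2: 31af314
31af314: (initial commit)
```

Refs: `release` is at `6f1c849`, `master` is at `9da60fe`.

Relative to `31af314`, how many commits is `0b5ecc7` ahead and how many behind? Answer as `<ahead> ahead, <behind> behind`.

Reachable from 0b5ecc7: {0b5ecc7, 31af314, 9da60fe, b156f62, c375ca2, ea10c79, f3aaf27}.
Reachable from 31af314: {31af314}.
Only in 0b5ecc7's history (ahead): {0b5ecc7, 9da60fe, b156f62, c375ca2, ea10c79, f3aaf27} — 6.
Only in 31af314's history (behind): {} — 0.

6 ahead, 0 behind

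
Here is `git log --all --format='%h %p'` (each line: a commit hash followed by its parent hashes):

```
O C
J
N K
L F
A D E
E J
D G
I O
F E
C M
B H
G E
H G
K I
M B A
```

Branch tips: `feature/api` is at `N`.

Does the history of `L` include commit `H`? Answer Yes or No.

Ancestors of L: {E, F, J, L}.
H is not in that set, so it is not an ancestor of L.

No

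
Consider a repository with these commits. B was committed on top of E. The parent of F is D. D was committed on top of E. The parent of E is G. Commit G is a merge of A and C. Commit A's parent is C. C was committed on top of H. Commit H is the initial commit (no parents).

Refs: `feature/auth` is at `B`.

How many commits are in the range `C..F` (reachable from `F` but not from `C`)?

Reachable from F: {A, C, D, E, F, G, H}.
Reachable from C: {C, H}.
In F's history but not C's: {A, D, E, F, G} — 5 commits.

5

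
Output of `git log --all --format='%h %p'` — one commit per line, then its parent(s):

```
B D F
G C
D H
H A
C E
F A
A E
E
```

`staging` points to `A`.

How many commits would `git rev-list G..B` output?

Reachable from B: {A, B, D, E, F, H}.
Reachable from G: {C, E, G}.
In B's history but not G's: {A, B, D, F, H} — 5 commits.

5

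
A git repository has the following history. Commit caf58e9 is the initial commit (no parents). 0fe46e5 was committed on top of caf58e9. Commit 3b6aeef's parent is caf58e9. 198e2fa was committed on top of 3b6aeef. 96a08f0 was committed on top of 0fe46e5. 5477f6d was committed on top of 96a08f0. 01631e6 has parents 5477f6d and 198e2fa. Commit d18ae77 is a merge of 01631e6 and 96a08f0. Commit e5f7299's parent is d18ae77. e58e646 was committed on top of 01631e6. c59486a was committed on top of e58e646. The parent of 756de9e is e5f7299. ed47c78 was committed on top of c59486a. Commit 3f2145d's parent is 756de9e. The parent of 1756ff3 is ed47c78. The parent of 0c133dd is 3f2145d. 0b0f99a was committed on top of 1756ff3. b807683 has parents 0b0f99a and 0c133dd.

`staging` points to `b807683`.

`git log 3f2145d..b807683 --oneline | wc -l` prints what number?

Reachable from b807683: {01631e6, 0b0f99a, 0c133dd, 0fe46e5, 1756ff3, 198e2fa, 3b6aeef, 3f2145d, 5477f6d, 756de9e, 96a08f0, b807683, c59486a, caf58e9, d18ae77, e58e646, e5f7299, ed47c78}.
Reachable from 3f2145d: {01631e6, 0fe46e5, 198e2fa, 3b6aeef, 3f2145d, 5477f6d, 756de9e, 96a08f0, caf58e9, d18ae77, e5f7299}.
In b807683's history but not 3f2145d's: {0b0f99a, 0c133dd, 1756ff3, b807683, c59486a, e58e646, ed47c78} — 7 commits.

7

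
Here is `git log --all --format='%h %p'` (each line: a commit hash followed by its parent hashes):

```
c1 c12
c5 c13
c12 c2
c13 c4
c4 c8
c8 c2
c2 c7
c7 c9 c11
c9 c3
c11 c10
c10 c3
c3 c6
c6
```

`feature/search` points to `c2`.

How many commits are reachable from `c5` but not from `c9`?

Reachable from c5: {c10, c11, c13, c2, c3, c4, c5, c6, c7, c8, c9}.
Reachable from c9: {c3, c6, c9}.
In c5's history but not c9's: {c10, c11, c13, c2, c4, c5, c7, c8} — 8 commits.

8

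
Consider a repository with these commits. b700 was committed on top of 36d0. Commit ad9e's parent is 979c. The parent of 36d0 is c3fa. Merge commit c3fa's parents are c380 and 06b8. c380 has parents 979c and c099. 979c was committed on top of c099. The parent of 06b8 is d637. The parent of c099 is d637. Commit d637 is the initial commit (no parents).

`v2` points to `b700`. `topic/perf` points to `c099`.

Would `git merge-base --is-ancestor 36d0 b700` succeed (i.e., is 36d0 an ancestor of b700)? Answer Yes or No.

Yes

Ancestors of b700 (commits reachable by following parents): {06b8, 36d0, 979c, b700, c099, c380, c3fa, d637}.
36d0 is in that set, so it is an ancestor of b700.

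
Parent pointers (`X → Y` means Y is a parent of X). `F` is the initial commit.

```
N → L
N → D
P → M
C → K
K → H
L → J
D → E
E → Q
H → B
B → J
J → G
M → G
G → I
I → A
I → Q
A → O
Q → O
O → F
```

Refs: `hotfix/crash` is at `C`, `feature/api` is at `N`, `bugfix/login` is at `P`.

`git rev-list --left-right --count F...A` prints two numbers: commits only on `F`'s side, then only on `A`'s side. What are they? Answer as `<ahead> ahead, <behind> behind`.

0 ahead, 2 behind

Reachable from F: {F}.
Reachable from A: {A, F, O}.
Only in F's history (ahead): {} — 0.
Only in A's history (behind): {A, O} — 2.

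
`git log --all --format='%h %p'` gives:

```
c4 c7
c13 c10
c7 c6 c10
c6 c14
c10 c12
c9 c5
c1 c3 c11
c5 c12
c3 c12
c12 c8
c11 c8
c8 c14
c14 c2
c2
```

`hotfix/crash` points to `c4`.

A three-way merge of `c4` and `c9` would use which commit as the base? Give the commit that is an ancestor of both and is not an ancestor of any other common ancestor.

c12

Ancestors of c4: {c10, c12, c14, c2, c4, c6, c7, c8}.
Ancestors of c9: {c12, c14, c2, c5, c8, c9}.
Common ancestors: {c12, c14, c2, c8}.
Among these, c12 is not an ancestor of any other common ancestor — it is the merge base.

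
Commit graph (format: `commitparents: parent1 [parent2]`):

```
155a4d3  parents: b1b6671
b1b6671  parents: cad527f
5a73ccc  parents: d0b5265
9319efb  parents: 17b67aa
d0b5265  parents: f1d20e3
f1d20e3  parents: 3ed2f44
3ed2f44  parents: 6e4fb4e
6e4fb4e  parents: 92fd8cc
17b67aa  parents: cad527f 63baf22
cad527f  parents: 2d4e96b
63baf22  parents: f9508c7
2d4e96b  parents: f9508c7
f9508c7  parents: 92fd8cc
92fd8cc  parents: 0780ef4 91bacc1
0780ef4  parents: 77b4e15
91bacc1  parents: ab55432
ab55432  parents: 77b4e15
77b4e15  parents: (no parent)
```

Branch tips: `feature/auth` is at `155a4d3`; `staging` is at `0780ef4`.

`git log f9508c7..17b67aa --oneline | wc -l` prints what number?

4

Reachable from 17b67aa: {0780ef4, 17b67aa, 2d4e96b, 63baf22, 77b4e15, 91bacc1, 92fd8cc, ab55432, cad527f, f9508c7}.
Reachable from f9508c7: {0780ef4, 77b4e15, 91bacc1, 92fd8cc, ab55432, f9508c7}.
In 17b67aa's history but not f9508c7's: {17b67aa, 2d4e96b, 63baf22, cad527f} — 4 commits.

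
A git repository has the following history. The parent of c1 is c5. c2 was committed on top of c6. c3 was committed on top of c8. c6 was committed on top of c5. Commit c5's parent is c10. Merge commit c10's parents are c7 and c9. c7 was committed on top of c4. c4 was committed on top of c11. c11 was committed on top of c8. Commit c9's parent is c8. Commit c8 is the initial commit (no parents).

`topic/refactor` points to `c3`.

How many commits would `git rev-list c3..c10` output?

5

Reachable from c10: {c10, c11, c4, c7, c8, c9}.
Reachable from c3: {c3, c8}.
In c10's history but not c3's: {c10, c11, c4, c7, c9} — 5 commits.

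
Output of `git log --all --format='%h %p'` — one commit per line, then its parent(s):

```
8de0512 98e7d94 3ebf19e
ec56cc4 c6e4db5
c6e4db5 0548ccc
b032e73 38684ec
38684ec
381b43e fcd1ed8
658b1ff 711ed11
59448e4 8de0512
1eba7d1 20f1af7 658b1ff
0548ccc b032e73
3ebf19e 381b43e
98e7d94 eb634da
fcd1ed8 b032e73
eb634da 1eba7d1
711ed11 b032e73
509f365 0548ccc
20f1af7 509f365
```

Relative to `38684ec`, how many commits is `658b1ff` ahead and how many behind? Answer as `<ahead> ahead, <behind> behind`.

3 ahead, 0 behind

Reachable from 658b1ff: {38684ec, 658b1ff, 711ed11, b032e73}.
Reachable from 38684ec: {38684ec}.
Only in 658b1ff's history (ahead): {658b1ff, 711ed11, b032e73} — 3.
Only in 38684ec's history (behind): {} — 0.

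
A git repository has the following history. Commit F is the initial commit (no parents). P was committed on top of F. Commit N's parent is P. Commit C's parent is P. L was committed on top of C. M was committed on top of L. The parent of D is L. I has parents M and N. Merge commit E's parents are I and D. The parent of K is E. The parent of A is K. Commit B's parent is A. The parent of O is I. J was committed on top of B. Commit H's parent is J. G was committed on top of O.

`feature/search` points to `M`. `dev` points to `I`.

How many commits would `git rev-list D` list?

Walking parent pointers from D: reachable set = {C, D, F, L, P}.
That is 5 commits.

5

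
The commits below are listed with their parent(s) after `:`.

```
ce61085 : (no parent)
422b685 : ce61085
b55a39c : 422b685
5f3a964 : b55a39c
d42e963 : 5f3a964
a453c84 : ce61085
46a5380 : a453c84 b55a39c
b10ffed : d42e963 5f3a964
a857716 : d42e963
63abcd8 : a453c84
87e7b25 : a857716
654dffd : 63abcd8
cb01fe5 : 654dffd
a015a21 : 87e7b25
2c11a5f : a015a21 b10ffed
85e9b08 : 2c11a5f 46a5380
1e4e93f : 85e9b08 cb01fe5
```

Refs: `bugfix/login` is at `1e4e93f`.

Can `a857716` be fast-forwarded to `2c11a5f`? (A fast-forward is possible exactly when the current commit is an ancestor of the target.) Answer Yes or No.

A fast-forward from a857716 to 2c11a5f is possible iff a857716 is an ancestor of 2c11a5f.
Ancestors of 2c11a5f: {2c11a5f, 422b685, 5f3a964, 87e7b25, a015a21, a857716, b10ffed, b55a39c, ce61085, d42e963}.
a857716 is among them, so fast-forward is possible.

Yes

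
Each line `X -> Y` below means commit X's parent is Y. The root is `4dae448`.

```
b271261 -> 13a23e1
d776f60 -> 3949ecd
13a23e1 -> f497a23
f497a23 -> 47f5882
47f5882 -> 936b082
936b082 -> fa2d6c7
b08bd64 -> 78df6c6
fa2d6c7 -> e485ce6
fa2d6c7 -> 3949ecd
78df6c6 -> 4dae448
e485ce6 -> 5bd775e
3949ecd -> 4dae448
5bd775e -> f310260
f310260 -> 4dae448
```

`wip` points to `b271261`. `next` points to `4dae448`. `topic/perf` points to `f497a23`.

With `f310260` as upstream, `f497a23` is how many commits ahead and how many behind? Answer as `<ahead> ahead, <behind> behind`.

7 ahead, 0 behind

Reachable from f497a23: {3949ecd, 47f5882, 4dae448, 5bd775e, 936b082, e485ce6, f310260, f497a23, fa2d6c7}.
Reachable from f310260: {4dae448, f310260}.
Only in f497a23's history (ahead): {3949ecd, 47f5882, 5bd775e, 936b082, e485ce6, f497a23, fa2d6c7} — 7.
Only in f310260's history (behind): {} — 0.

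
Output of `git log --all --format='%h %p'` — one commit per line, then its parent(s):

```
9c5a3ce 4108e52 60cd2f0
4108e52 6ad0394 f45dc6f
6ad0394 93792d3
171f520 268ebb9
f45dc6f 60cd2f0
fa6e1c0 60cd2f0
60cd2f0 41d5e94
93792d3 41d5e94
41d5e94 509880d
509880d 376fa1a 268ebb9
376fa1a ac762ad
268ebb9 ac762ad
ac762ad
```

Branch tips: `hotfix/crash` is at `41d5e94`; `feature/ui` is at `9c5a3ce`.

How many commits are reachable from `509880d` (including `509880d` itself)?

4

Walking parent pointers from 509880d: reachable set = {268ebb9, 376fa1a, 509880d, ac762ad}.
That is 4 commits.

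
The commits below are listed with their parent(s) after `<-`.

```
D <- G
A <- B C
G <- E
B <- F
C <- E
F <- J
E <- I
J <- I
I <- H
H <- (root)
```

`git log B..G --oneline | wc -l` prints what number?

2

Reachable from G: {E, G, H, I}.
Reachable from B: {B, F, H, I, J}.
In G's history but not B's: {E, G} — 2 commits.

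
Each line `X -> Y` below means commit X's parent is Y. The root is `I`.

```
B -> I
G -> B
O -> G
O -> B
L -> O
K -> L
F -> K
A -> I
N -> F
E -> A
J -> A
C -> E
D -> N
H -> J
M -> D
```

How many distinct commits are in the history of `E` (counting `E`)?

Walking parent pointers from E: reachable set = {A, E, I}.
That is 3 commits.

3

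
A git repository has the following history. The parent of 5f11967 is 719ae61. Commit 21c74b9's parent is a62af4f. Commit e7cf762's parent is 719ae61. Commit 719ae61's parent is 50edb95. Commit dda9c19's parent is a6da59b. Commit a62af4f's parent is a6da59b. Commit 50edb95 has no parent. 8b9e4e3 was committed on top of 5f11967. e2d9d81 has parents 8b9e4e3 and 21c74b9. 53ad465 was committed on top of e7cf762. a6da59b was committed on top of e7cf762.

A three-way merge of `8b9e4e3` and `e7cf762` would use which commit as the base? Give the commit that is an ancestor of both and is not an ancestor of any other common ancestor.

719ae61

Ancestors of 8b9e4e3: {50edb95, 5f11967, 719ae61, 8b9e4e3}.
Ancestors of e7cf762: {50edb95, 719ae61, e7cf762}.
Common ancestors: {50edb95, 719ae61}.
Among these, 719ae61 is not an ancestor of any other common ancestor — it is the merge base.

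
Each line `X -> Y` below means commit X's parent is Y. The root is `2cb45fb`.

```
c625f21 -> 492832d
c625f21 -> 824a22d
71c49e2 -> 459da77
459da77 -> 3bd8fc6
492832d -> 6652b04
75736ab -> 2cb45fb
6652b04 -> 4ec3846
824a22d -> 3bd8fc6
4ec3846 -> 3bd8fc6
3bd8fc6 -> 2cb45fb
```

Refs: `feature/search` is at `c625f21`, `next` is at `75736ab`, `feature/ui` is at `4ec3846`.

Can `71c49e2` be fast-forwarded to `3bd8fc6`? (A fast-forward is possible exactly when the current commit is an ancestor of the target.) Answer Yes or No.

A fast-forward from 71c49e2 to 3bd8fc6 is possible iff 71c49e2 is an ancestor of 3bd8fc6.
Ancestors of 3bd8fc6: {2cb45fb, 3bd8fc6}.
71c49e2 is not among them, so fast-forward is not possible.

No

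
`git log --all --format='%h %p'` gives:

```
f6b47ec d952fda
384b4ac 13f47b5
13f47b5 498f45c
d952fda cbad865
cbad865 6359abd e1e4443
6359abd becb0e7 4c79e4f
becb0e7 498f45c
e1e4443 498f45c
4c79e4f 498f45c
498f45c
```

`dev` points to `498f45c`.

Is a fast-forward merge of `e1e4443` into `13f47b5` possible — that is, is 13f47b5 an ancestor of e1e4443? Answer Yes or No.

No

A fast-forward from 13f47b5 to e1e4443 is possible iff 13f47b5 is an ancestor of e1e4443.
Ancestors of e1e4443: {498f45c, e1e4443}.
13f47b5 is not among them, so fast-forward is not possible.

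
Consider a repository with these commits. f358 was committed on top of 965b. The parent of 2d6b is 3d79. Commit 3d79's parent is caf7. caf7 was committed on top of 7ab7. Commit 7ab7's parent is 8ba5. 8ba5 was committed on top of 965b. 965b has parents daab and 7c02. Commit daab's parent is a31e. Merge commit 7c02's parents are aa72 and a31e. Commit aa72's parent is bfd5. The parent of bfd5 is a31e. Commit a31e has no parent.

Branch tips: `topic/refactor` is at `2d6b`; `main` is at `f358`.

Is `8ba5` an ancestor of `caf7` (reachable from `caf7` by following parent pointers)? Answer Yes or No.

Yes

Ancestors of caf7 (commits reachable by following parents): {7ab7, 7c02, 8ba5, 965b, a31e, aa72, bfd5, caf7, daab}.
8ba5 is in that set, so it is an ancestor of caf7.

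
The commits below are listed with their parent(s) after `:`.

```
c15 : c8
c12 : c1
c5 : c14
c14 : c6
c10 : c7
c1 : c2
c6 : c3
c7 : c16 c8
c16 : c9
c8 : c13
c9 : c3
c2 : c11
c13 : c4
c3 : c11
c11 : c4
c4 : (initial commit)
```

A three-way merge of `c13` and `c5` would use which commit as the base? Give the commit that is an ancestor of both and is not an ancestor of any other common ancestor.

Ancestors of c13: {c13, c4}.
Ancestors of c5: {c11, c14, c3, c4, c5, c6}.
Common ancestors: {c4}.
The only common ancestor is c4, so it is the merge base.

c4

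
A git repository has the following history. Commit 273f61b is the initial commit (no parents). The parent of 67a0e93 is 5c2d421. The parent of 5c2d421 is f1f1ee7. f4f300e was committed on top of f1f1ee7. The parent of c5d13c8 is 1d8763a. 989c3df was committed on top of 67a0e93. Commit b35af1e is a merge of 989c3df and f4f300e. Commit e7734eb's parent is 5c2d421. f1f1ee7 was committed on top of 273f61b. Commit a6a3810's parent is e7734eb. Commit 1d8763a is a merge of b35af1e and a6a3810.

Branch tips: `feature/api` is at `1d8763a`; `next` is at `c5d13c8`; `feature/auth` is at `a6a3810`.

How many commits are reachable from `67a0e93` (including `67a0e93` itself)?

Walking parent pointers from 67a0e93: reachable set = {273f61b, 5c2d421, 67a0e93, f1f1ee7}.
That is 4 commits.

4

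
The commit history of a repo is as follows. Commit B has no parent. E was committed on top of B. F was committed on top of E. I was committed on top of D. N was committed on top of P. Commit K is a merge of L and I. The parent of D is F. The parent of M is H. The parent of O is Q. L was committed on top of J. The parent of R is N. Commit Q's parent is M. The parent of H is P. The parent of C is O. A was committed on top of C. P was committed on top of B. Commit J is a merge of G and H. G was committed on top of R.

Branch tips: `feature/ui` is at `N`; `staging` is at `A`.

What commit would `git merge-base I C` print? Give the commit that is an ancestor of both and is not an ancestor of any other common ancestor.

B

Ancestors of I: {B, D, E, F, I}.
Ancestors of C: {B, C, H, M, O, P, Q}.
Common ancestors: {B}.
The only common ancestor is B, so it is the merge base.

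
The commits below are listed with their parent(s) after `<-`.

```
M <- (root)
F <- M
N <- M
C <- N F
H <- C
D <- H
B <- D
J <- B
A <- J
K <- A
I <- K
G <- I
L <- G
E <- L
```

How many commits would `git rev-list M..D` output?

5

Reachable from D: {C, D, F, H, M, N}.
Reachable from M: {M}.
In D's history but not M's: {C, D, F, H, N} — 5 commits.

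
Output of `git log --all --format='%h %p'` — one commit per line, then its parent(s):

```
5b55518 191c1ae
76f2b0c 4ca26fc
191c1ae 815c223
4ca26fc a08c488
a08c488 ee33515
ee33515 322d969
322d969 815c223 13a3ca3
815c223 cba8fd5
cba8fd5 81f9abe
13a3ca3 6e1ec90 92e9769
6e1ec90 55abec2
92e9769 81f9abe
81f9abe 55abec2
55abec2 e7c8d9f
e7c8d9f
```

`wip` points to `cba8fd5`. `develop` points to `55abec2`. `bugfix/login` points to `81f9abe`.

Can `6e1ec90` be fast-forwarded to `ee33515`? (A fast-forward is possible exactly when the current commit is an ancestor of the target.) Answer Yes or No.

Yes

A fast-forward from 6e1ec90 to ee33515 is possible iff 6e1ec90 is an ancestor of ee33515.
Ancestors of ee33515: {13a3ca3, 322d969, 55abec2, 6e1ec90, 815c223, 81f9abe, 92e9769, cba8fd5, e7c8d9f, ee33515}.
6e1ec90 is among them, so fast-forward is possible.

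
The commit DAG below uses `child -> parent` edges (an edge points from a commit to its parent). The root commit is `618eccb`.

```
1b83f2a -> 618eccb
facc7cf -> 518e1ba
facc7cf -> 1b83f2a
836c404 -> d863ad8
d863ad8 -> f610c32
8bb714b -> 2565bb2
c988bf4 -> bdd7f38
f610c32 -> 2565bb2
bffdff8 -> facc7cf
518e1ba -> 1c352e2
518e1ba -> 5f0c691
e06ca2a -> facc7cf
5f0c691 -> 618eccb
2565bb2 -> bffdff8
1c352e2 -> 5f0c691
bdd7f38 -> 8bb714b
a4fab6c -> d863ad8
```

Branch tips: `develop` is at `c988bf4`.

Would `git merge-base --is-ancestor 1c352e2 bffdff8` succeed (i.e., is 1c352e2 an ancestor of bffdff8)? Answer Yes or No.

Yes

Ancestors of bffdff8 (commits reachable by following parents): {1b83f2a, 1c352e2, 518e1ba, 5f0c691, 618eccb, bffdff8, facc7cf}.
1c352e2 is in that set, so it is an ancestor of bffdff8.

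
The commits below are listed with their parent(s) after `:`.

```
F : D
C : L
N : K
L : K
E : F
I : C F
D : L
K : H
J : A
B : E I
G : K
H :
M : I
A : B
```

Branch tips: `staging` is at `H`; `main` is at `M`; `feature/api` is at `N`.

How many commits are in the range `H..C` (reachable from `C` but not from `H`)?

3

Reachable from C: {C, H, K, L}.
Reachable from H: {H}.
In C's history but not H's: {C, K, L} — 3 commits.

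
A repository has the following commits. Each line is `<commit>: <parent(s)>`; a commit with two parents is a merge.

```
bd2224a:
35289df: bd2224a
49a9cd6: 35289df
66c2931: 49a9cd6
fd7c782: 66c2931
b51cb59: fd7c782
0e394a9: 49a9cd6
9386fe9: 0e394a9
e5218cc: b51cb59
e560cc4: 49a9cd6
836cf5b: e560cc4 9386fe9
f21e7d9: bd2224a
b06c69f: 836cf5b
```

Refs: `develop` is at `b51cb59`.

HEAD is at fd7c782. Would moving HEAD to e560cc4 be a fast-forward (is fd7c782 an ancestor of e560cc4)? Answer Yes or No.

A fast-forward from fd7c782 to e560cc4 is possible iff fd7c782 is an ancestor of e560cc4.
Ancestors of e560cc4: {35289df, 49a9cd6, bd2224a, e560cc4}.
fd7c782 is not among them, so fast-forward is not possible.

No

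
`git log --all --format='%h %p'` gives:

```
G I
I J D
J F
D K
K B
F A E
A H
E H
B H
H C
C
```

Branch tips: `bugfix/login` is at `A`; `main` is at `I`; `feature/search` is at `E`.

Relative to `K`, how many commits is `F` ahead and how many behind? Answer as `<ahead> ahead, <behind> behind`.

3 ahead, 2 behind

Reachable from F: {A, C, E, F, H}.
Reachable from K: {B, C, H, K}.
Only in F's history (ahead): {A, E, F} — 3.
Only in K's history (behind): {B, K} — 2.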